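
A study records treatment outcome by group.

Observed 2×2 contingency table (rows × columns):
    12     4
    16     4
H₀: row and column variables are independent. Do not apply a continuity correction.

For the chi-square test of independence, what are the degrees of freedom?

degrees of freedom = 1

df = (r−1)(c−1) = (2−1)·(2−1) = 1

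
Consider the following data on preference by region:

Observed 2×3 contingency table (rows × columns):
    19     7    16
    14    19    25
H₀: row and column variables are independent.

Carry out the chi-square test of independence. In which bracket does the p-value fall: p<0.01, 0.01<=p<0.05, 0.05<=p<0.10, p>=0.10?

Row totals [42, 58], col totals [33, 26, 41], n=100
χ² = (19−13.86)²/13.86 + (7−10.92)²/10.92 + (16−17.22)²/17.22 + (14−19.14)²/19.14 + (19−15.08)²/15.08 + (25−23.78)²/23.78 = 5.8617
df = 2
p-value (upper-tail) = 0.05335
→ bracket: 0.05<=p<0.10

p-value bracket: 0.05<=p<0.10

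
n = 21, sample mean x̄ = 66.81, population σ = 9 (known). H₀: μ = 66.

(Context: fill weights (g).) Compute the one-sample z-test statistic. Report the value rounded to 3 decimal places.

SE = σ/√n = 9/√21 = 1.9640
z = (x̄−μ₀)/SE = (66.81−66)/1.9640 = 0.4124

test statistic = 0.412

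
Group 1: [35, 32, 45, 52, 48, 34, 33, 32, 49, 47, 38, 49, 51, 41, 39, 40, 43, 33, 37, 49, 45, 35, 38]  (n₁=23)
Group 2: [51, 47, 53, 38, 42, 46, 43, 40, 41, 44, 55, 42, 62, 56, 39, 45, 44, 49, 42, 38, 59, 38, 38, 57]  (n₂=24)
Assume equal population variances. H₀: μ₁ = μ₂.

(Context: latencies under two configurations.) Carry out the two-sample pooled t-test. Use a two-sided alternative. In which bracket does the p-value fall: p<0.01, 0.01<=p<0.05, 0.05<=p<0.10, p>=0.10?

p-value bracket: 0.01<=p<0.05

x̄₁=41.087, s₁=6.687, n₁=23
x̄₂=46.208, s₂=7.348, n₂=24
s_p² = [22·6.687² + 23·7.348²]/45 = 49.4619
SE = √(s_p²·(1/23+1/24)) = 2.0522
t = (41.087−46.208)/2.0522 = -2.4956
df = 45
p-value (two-sided) = 0.01631
→ bracket: 0.01<=p<0.05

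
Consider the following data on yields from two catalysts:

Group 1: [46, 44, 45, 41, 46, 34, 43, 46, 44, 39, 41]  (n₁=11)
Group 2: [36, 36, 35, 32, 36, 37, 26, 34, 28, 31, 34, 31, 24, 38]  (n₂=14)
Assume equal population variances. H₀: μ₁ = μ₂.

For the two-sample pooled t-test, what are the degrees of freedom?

degrees of freedom = 23

df = n₁ + n₂ − 2 = 11 + 14 − 2 = 23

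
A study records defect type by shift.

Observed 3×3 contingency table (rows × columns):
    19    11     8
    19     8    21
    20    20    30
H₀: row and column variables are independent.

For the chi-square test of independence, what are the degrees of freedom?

degrees of freedom = 4

df = (r−1)(c−1) = (3−1)·(3−1) = 4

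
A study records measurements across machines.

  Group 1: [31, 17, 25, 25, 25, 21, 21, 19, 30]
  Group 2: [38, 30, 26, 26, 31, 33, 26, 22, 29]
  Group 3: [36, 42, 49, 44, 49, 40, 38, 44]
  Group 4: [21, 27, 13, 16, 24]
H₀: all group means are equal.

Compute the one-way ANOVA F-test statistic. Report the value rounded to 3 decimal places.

test statistic = 29.730

Group means [23.78, 29.00, 42.75, 20.20], grand mean 29.613
SSB = Σnᵢ(x̄ᵢ−x̄)² = 2133.499; SSW = ΣΣ(x−x̄ᵢ)² = 645.856
MSB = 2133.499/3 = 711.1664; MSW = 645.856/27 = 23.9206
F = MSB/MSW = 29.7303
df = (3, 27)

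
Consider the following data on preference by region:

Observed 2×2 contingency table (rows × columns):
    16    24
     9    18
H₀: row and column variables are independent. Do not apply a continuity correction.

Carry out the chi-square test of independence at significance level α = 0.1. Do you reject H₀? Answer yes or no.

reject H₀: no

Row totals [40, 27], col totals [25, 42], n=67
χ² = (16−14.93)²/14.93 + (24−25.07)²/25.07 + (9−10.07)²/10.07 + (18−16.93)²/16.93 = 0.3063
df = 1
p-value (upper-tail) = 0.57997
At α=0.1: p ≥ α → fail to reject H₀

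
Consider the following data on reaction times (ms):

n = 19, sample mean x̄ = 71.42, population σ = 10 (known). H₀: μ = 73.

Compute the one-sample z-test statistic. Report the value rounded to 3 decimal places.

SE = σ/√n = 10/√19 = 2.2942
z = (x̄−μ₀)/SE = (71.42−73)/2.2942 = -0.6887

test statistic = -0.689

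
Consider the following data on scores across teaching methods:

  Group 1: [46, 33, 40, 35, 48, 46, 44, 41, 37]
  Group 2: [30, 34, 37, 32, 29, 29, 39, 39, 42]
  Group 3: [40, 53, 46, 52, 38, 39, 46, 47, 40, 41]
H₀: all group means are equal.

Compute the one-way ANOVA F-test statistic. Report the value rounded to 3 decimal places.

test statistic = 8.361

Group means [41.11, 34.56, 44.20], grand mean 40.107
SSB = Σnᵢ(x̄ᵢ−x̄)² = 453.967; SSW = ΣΣ(x−x̄ᵢ)² = 678.711
MSB = 453.967/2 = 226.9837; MSW = 678.711/25 = 27.1484
F = MSB/MSW = 8.3608
df = (2, 25)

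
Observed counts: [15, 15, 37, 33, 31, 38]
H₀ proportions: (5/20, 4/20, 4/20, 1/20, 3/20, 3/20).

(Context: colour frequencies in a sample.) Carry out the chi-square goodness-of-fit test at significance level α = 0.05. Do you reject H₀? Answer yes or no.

reject H₀: yes

n = 169; E_i = n·p_i = [42.25, 33.80, 33.80, 8.45, 25.35, 25.35]
χ² = (15−42.25)²/42.25 + (15−33.80)²/33.80 + (37−33.80)²/33.80 + (33−8.45)²/8.45 + (31−25.35)²/25.35 + (38−25.35)²/25.35 = 107.2327
df = 5
p-value (upper-tail) = 0.00000
At α=0.05: p < α → reject H₀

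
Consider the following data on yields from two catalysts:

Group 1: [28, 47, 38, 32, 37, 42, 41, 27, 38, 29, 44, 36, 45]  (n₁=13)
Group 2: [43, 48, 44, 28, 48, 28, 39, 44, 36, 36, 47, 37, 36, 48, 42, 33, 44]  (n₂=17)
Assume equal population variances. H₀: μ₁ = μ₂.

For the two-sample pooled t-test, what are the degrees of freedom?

df = n₁ + n₂ − 2 = 13 + 17 − 2 = 28

degrees of freedom = 28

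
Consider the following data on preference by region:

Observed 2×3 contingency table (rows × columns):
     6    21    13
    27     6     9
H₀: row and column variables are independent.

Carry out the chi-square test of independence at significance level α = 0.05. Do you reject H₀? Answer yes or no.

reject H₀: yes

Row totals [40, 42], col totals [33, 27, 22], n=82
χ² = (6−16.10)²/16.10 + (21−13.17)²/13.17 + (13−10.73)²/10.73 + (27−16.90)²/16.90 + (6−13.83)²/13.83 + (9−11.27)²/11.27 = 22.3888
df = 2
p-value (upper-tail) = 0.00001
At α=0.05: p < α → reject H₀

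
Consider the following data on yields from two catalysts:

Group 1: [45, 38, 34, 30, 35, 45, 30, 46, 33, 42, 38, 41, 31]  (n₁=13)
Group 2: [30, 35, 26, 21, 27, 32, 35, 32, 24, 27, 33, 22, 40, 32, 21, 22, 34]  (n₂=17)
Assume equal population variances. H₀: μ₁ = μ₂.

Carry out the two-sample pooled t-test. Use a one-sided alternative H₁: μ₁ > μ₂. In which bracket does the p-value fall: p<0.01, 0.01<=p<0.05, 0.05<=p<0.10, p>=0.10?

x̄₁=37.538, s₁=5.854, n₁=13
x̄₂=29.000, s₂=5.755, n₂=17
s_p² = [12·5.854² + 16·5.755²]/28 = 33.6154
SE = √(s_p²·(1/13+1/17)) = 2.1362
t = (37.538−29.000)/2.1362 = 3.9971
df = 28
p-value (one-sided, H₁ greater) = 0.00021
→ bracket: p<0.01

p-value bracket: p<0.01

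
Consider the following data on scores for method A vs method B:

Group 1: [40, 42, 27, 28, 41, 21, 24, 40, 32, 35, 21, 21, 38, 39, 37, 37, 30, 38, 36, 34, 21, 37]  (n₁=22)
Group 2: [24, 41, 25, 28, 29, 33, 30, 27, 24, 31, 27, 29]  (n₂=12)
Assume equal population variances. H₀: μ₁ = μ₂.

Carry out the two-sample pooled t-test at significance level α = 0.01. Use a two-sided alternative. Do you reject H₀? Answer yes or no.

reject H₀: no

x̄₁=32.682, s₁=7.292, n₁=22
x̄₂=29.000, s₂=4.671, n₂=12
s_p² = [21·7.292² + 11·4.671²]/32 = 42.3991
SE = √(s_p²·(1/22+1/12)) = 2.3368
t = (32.682−29.000)/2.3368 = 1.5756
df = 32
p-value (two-sided) = 0.12495
At α=0.01: p ≥ α → fail to reject H₀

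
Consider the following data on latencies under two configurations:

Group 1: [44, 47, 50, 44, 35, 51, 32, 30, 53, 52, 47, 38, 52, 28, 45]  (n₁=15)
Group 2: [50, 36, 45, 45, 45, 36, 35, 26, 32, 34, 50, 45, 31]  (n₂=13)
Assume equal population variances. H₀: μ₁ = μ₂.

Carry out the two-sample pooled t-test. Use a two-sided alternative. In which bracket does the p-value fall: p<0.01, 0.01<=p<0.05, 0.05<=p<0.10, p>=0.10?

x̄₁=43.200, s₁=8.521, n₁=15
x̄₂=39.231, s₂=7.780, n₂=13
s_p² = [14·8.521² + 12·7.780²]/26 = 67.0272
SE = √(s_p²·(1/15+1/13)) = 3.1023
t = (43.200−39.231)/3.1023 = 1.2794
df = 26
p-value (two-sided) = 0.21204
→ bracket: p>=0.10

p-value bracket: p>=0.10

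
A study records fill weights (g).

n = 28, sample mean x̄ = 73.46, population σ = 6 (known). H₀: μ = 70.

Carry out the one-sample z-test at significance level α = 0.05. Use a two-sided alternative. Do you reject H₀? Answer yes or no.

reject H₀: yes

SE = σ/√n = 6/√28 = 1.1339
z = (x̄−μ₀)/SE = (73.46−70)/1.1339 = 3.0514
p-value (two-sided) = 0.00228
At α=0.05: p < α → reject H₀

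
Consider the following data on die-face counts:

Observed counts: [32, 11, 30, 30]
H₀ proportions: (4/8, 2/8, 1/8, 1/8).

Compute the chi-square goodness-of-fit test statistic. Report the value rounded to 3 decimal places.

test statistic = 61.388

n = 103; E_i = n·p_i = [51.50, 25.75, 12.88, 12.88]
χ² = (32−51.50)²/51.50 + (11−25.75)²/25.75 + (30−12.88)²/12.88 + (30−12.88)²/12.88 = 61.3883
df = 3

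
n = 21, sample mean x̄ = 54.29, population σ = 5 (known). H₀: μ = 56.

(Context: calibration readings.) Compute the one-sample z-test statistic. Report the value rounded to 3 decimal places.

SE = σ/√n = 5/√21 = 1.0911
z = (x̄−μ₀)/SE = (54.29−56)/1.0911 = -1.5672

test statistic = -1.567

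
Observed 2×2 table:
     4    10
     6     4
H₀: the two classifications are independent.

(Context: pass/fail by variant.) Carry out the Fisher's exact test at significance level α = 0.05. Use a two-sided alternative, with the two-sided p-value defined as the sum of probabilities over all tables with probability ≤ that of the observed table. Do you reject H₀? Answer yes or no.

reject H₀: no

Margins: r₁=14, r₂=10, c₁=10, c₂=14, n=24
p_obs = C(14,4)·C(10,6)/C(24,10); sum pmf over tables with pmf ≤ p_obs
p-value (two-sided) = 0.21123
At α=0.05: p ≥ α → fail to reject H₀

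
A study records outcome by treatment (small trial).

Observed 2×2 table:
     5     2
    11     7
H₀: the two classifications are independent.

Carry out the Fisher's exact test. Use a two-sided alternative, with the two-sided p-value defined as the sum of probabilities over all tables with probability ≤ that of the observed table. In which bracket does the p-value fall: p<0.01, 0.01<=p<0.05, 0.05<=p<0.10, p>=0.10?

p-value bracket: p>=0.10

Margins: r₁=7, r₂=18, c₁=16, c₂=9, n=25
p_obs = C(7,5)·C(18,11)/C(25,16); sum pmf over tables with pmf ≤ p_obs
p-value (two-sided) = 1.00000
→ bracket: p>=0.10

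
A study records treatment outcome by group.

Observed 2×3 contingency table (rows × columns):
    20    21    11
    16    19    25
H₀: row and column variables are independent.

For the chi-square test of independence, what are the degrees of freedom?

df = (r−1)(c−1) = (2−1)·(3−1) = 2

degrees of freedom = 2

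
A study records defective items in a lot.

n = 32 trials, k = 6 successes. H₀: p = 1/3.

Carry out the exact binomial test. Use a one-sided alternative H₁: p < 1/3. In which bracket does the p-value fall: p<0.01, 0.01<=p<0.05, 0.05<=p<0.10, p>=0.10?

Exact binomial: n=32, k=6, p₀=1/3=0.3333
P(X≤6) from Σ C(n,i)·p₀^i·(1−p₀)^(n−i)
p-value (one-sided, H₁ less) = 0.05438
→ bracket: 0.05<=p<0.10

p-value bracket: 0.05<=p<0.10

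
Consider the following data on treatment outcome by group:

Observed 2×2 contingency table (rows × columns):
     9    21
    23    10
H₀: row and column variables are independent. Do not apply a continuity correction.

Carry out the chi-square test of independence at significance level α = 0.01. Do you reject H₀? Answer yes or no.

Row totals [30, 33], col totals [32, 31], n=63
χ² = (9−15.24)²/15.24 + (21−14.76)²/14.76 + (23−16.76)²/16.76 + (10−16.24)²/16.24 = 9.9078
df = 1
p-value (upper-tail) = 0.00165
At α=0.01: p < α → reject H₀

reject H₀: yes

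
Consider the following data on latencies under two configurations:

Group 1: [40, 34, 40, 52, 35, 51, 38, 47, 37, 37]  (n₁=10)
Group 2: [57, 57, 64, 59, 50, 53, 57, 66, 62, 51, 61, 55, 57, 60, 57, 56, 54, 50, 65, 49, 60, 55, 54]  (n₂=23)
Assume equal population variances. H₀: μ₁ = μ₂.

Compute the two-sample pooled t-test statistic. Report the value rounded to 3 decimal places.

x̄₁=41.100, s₁=6.540, n₁=10
x̄₂=56.913, s₂=4.757, n₂=23
s_p² = [9·6.540² + 22·4.757²]/31 = 28.4750
SE = √(s_p²·(1/10+1/23)) = 2.0213
t = (41.100−56.913)/2.0213 = -7.8233
df = 31

test statistic = -7.823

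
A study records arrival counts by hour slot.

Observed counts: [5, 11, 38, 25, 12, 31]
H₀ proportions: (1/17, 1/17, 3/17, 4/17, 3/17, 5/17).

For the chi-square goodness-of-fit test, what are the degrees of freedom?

df = k − 1 = 6 − 1 = 5

degrees of freedom = 5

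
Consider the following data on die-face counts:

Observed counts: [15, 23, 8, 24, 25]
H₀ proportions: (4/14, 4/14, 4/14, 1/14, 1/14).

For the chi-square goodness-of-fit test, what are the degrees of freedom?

df = k − 1 = 5 − 1 = 4

degrees of freedom = 4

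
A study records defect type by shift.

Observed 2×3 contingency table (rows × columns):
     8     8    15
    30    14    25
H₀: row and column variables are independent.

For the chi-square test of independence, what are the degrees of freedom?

degrees of freedom = 2

df = (r−1)(c−1) = (2−1)·(3−1) = 2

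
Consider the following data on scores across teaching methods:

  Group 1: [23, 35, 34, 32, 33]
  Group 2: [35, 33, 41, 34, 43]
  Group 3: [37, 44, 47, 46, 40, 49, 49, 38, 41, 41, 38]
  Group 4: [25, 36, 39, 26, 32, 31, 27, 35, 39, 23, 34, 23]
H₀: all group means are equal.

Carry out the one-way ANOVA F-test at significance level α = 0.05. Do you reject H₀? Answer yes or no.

Group means [31.40, 37.20, 42.73, 30.83], grand mean 35.848
SSB = Σnᵢ(x̄ᵢ−x̄)² = 930.394; SSW = ΣΣ(x−x̄ᵢ)² = 757.848
MSB = 930.394/3 = 310.1313; MSW = 757.848/29 = 26.1327
F = MSB/MSW = 11.8676
df = (3, 29)
p-value (upper-tail) = 0.00003
At α=0.05: p < α → reject H₀

reject H₀: yes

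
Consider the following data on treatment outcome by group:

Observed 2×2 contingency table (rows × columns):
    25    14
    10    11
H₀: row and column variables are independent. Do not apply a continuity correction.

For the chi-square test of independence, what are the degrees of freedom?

df = (r−1)(c−1) = (2−1)·(2−1) = 1

degrees of freedom = 1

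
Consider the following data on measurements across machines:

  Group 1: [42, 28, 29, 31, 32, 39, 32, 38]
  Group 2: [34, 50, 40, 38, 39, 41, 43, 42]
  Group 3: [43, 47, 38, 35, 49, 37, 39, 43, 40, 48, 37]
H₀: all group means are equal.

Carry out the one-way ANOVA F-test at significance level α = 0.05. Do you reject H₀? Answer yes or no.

Group means [33.88, 40.88, 41.45], grand mean 39.037
SSB = Σnᵢ(x̄ᵢ−x̄)² = 304.486; SSW = ΣΣ(x−x̄ᵢ)² = 568.477
MSB = 304.486/2 = 152.2428; MSW = 568.477/24 = 23.6866
F = MSB/MSW = 6.4274
df = (2, 24)
p-value (upper-tail) = 0.00582
At α=0.05: p < α → reject H₀

reject H₀: yes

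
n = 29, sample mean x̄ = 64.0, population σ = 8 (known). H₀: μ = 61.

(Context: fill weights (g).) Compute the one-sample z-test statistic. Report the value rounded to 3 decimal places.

test statistic = 2.019

SE = σ/√n = 8/√29 = 1.4856
z = (x̄−μ₀)/SE = (64.0−61)/1.4856 = 2.0194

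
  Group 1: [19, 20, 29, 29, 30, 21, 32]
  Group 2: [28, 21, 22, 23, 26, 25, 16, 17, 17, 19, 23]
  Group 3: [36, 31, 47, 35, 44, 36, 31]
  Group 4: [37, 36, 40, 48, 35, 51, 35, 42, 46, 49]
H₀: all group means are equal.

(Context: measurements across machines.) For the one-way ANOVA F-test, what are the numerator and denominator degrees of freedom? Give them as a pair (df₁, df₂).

k = 4 groups, N = 35 total
df = (k−1, N−k) = (4−1, 35−4) = (3, 31)

degrees of freedom = [3, 31]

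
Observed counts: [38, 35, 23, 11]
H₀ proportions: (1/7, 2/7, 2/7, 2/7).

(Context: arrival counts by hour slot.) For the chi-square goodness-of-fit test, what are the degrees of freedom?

degrees of freedom = 3

df = k − 1 = 4 − 1 = 3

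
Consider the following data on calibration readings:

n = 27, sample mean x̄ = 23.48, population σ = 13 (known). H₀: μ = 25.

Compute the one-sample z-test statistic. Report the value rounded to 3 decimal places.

SE = σ/√n = 13/√27 = 2.5019
z = (x̄−μ₀)/SE = (23.48−25)/2.5019 = -0.6076

test statistic = -0.608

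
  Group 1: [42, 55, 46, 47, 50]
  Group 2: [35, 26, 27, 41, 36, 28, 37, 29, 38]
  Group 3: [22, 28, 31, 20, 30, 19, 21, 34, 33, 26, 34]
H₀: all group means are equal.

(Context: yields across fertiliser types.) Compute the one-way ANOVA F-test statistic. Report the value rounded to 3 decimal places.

Group means [48.00, 33.00, 27.09], grand mean 33.400
SSB = Σnᵢ(x̄ᵢ−x̄)² = 1505.091; SSW = ΣΣ(x−x̄ᵢ)² = 672.909
MSB = 1505.091/2 = 752.5455; MSW = 672.909/22 = 30.5868
F = MSB/MSW = 24.6036
df = (2, 22)

test statistic = 24.604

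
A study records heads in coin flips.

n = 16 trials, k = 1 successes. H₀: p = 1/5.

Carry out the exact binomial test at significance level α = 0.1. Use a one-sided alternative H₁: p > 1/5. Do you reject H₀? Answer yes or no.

Exact binomial: n=16, k=1, p₀=1/5=0.2000
P(X≥1) from Σ C(n,i)·p₀^i·(1−p₀)^(n−i)
p-value (one-sided, H₁ greater) = 0.97185
At α=0.1: p ≥ α → fail to reject H₀

reject H₀: no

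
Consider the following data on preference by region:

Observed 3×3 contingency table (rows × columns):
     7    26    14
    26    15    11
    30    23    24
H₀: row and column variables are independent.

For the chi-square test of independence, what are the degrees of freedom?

df = (r−1)(c−1) = (3−1)·(3−1) = 4

degrees of freedom = 4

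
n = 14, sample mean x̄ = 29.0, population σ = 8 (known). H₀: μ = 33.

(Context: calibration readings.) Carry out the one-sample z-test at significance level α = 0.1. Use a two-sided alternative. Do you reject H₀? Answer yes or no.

SE = σ/√n = 8/√14 = 2.1381
z = (x̄−μ₀)/SE = (29.0−33)/2.1381 = -1.8708
p-value (two-sided) = 0.06137
At α=0.1: p < α → reject H₀

reject H₀: yes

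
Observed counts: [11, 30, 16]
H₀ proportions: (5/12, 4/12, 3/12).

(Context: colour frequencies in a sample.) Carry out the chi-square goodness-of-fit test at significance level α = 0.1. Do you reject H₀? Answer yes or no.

n = 57; E_i = n·p_i = [23.75, 19.00, 14.25]
χ² = (11−23.75)²/23.75 + (30−19.00)²/19.00 + (16−14.25)²/14.25 = 13.4281
df = 2
p-value (upper-tail) = 0.00121
At α=0.1: p < α → reject H₀

reject H₀: yes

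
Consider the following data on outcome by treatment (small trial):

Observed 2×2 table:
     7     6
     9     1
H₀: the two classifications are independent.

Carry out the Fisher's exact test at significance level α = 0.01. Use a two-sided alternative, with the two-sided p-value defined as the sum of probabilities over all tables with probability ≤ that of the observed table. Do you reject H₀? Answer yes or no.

reject H₀: no

Margins: r₁=13, r₂=10, c₁=16, c₂=7, n=23
p_obs = C(13,7)·C(10,9)/C(23,16); sum pmf over tables with pmf ≤ p_obs
p-value (two-sided) = 0.08862
At α=0.01: p ≥ α → fail to reject H₀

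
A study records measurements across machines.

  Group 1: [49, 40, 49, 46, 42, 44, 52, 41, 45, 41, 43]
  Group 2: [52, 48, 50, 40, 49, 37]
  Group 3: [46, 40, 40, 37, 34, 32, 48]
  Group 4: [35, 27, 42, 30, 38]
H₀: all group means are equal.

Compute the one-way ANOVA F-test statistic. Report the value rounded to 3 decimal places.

Group means [44.73, 46.00, 39.57, 34.40], grand mean 41.966
SSB = Σnᵢ(x̄ᵢ−x̄)² = 507.869; SSW = ΣΣ(x−x̄ᵢ)² = 687.096
MSB = 507.869/3 = 169.2898; MSW = 687.096/25 = 27.4838
F = MSB/MSW = 6.1596
df = (3, 25)

test statistic = 6.160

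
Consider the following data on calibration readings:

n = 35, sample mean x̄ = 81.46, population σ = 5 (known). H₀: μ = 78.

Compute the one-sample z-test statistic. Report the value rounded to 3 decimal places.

test statistic = 4.094

SE = σ/√n = 5/√35 = 0.8452
z = (x̄−μ₀)/SE = (81.46−78)/0.8452 = 4.0939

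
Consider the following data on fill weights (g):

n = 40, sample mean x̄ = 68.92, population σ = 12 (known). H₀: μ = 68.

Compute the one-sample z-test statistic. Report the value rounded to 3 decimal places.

SE = σ/√n = 12/√40 = 1.8974
z = (x̄−μ₀)/SE = (68.92−68)/1.8974 = 0.4849

test statistic = 0.485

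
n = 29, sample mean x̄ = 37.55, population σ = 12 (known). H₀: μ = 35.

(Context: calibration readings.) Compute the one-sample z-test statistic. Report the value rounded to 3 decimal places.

SE = σ/√n = 12/√29 = 2.2283
z = (x̄−μ₀)/SE = (37.55−35)/2.2283 = 1.1443

test statistic = 1.144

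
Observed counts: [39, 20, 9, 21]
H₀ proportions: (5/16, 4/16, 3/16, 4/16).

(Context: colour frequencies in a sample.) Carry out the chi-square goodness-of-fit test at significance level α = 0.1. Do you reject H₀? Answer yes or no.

n = 89; E_i = n·p_i = [27.81, 22.25, 16.69, 22.25]
χ² = (39−27.81)²/27.81 + (20−22.25)²/22.25 + (9−16.69)²/16.69 + (21−22.25)²/22.25 = 8.3393
df = 3
p-value (upper-tail) = 0.03950
At α=0.1: p < α → reject H₀

reject H₀: yes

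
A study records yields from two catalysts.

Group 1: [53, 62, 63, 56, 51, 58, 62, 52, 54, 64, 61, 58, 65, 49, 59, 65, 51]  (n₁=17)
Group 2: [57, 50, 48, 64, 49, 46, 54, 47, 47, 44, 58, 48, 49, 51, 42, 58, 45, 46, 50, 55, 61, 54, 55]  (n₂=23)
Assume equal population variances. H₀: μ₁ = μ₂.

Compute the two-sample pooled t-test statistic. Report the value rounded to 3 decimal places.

x̄₁=57.824, s₁=5.365, n₁=17
x̄₂=51.217, s₂=5.752, n₂=23
s_p² = [16·5.365² + 22·5.752²]/38 = 31.2733
SE = √(s_p²·(1/17+1/23)) = 1.7887
t = (57.824−51.217)/1.7887 = 3.6933
df = 38

test statistic = 3.693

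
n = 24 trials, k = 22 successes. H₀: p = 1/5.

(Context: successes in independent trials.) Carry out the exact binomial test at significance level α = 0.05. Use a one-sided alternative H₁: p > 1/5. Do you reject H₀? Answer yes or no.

Exact binomial: n=24, k=22, p₀=1/5=0.2000
P(X≥22) from Σ C(n,i)·p₀^i·(1−p₀)^(n−i)
p-value (one-sided, H₁ greater) = 0.00000
At α=0.05: p < α → reject H₀

reject H₀: yes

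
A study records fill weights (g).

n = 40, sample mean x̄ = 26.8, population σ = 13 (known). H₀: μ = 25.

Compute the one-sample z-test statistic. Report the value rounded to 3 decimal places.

SE = σ/√n = 13/√40 = 2.0555
z = (x̄−μ₀)/SE = (26.8−25)/2.0555 = 0.8757

test statistic = 0.876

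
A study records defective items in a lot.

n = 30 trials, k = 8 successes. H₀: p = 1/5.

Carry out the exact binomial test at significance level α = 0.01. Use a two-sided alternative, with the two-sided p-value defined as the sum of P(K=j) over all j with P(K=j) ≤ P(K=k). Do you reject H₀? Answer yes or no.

Exact binomial: n=30, k=8, p₀=1/5=0.2000
P(X=j) = C(n,j)·p₀^j·(1−p₀)^(n−j); p = Σ P(X=j) over j with P(X=j) ≤ P(X=8)
p-value (two-sided) = 0.36192
At α=0.01: p ≥ α → fail to reject H₀

reject H₀: no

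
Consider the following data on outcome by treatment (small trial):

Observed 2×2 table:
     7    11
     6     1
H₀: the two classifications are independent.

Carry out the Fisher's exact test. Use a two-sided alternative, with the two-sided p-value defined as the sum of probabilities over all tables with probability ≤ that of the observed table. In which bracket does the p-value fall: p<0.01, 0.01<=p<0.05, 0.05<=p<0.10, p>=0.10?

Margins: r₁=18, r₂=7, c₁=13, c₂=12, n=25
p_obs = C(18,7)·C(7,6)/C(25,13); sum pmf over tables with pmf ≤ p_obs
p-value (two-sided) = 0.07304
→ bracket: 0.05<=p<0.10

p-value bracket: 0.05<=p<0.10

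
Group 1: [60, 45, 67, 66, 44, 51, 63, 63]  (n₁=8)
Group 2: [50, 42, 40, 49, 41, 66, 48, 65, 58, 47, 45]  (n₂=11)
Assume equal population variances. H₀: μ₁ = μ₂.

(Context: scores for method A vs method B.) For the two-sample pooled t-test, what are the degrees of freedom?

degrees of freedom = 17

df = n₁ + n₂ − 2 = 8 + 11 − 2 = 17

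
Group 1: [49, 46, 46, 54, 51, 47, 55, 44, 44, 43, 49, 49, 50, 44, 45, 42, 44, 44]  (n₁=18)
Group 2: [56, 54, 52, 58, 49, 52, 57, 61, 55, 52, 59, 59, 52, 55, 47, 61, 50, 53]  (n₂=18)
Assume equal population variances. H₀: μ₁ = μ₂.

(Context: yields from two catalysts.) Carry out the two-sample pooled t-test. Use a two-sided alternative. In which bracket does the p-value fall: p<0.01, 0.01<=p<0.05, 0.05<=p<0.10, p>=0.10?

x̄₁=47.000, s₁=3.773, n₁=18
x̄₂=54.556, s₂=4.062, n₂=18
s_p² = [17·3.773² + 17·4.062²]/34 = 15.3660
SE = √(s_p²·(1/18+1/18)) = 1.3067
t = (47.000−54.556)/1.3067 = -5.7824
df = 34
p-value (two-sided) = 0.00000
→ bracket: p<0.01

p-value bracket: p<0.01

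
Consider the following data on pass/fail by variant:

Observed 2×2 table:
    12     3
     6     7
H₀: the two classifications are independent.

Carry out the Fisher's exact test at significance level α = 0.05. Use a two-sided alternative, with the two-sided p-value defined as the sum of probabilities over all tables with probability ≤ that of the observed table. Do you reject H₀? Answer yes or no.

Margins: r₁=15, r₂=13, c₁=18, c₂=10, n=28
p_obs = C(15,12)·C(13,6)/C(28,18); sum pmf over tables with pmf ≤ p_obs
p-value (two-sided) = 0.11407
At α=0.05: p ≥ α → fail to reject H₀

reject H₀: no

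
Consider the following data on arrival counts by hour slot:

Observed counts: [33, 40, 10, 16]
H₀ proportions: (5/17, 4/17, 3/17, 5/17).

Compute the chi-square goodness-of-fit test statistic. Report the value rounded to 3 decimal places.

n = 99; E_i = n·p_i = [29.12, 23.29, 17.47, 29.12]
χ² = (33−29.12)²/29.12 + (40−23.29)²/23.29 + (10−17.47)²/17.47 + (16−29.12)²/29.12 = 21.6027
df = 3

test statistic = 21.603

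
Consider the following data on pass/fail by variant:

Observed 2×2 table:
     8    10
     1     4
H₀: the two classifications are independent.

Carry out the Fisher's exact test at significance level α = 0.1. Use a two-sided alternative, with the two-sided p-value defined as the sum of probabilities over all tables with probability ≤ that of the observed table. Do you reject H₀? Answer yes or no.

reject H₀: no

Margins: r₁=18, r₂=5, c₁=9, c₂=14, n=23
p_obs = C(18,8)·C(5,1)/C(23,9); sum pmf over tables with pmf ≤ p_obs
p-value (two-sided) = 0.61057
At α=0.1: p ≥ α → fail to reject H₀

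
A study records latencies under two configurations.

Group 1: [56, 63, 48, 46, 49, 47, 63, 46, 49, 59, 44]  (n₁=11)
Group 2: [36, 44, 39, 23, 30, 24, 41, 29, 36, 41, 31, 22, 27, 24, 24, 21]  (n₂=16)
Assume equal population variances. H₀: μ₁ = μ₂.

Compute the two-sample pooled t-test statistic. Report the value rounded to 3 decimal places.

test statistic = 7.197

x̄₁=51.818, s₁=7.083, n₁=11
x̄₂=30.750, s₂=7.724, n₂=16
s_p² = [10·7.083² + 15·7.724²]/25 = 55.8655
SE = √(s_p²·(1/11+1/16)) = 2.9275
t = (51.818−30.750)/2.9275 = 7.1966
df = 25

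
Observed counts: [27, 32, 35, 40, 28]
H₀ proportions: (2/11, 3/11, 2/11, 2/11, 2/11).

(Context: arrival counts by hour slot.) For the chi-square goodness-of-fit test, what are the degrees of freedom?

degrees of freedom = 4

df = k − 1 = 5 − 1 = 4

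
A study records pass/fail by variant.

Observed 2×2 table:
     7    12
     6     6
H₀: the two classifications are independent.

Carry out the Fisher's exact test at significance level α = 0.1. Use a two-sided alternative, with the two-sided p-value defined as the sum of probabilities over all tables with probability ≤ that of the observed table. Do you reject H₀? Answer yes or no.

Margins: r₁=19, r₂=12, c₁=13, c₂=18, n=31
p_obs = C(19,7)·C(12,6)/C(31,13); sum pmf over tables with pmf ≤ p_obs
p-value (two-sided) = 0.70977
At α=0.1: p ≥ α → fail to reject H₀

reject H₀: no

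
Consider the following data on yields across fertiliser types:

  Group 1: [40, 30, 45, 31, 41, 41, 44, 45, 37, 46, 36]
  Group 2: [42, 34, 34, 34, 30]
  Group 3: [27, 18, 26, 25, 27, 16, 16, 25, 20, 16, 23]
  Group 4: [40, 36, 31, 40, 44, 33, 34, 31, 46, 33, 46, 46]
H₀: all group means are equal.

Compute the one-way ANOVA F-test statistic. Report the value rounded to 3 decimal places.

test statistic = 25.981

Group means [39.64, 34.80, 21.73, 38.33], grand mean 33.564
SSB = Σnᵢ(x̄ᵢ−x̄)² = 2227.396; SSW = ΣΣ(x−x̄ᵢ)² = 1000.194
MSB = 2227.396/3 = 742.4653; MSW = 1000.194/35 = 28.5770
F = MSB/MSW = 25.9812
df = (3, 35)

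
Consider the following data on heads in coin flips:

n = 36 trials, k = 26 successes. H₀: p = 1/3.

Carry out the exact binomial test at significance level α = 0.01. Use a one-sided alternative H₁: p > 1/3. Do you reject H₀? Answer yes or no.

Exact binomial: n=36, k=26, p₀=1/3=0.3333
P(X≥26) from Σ C(n,i)·p₀^i·(1−p₀)^(n−i)
p-value (one-sided, H₁ greater) = 0.00000
At α=0.01: p < α → reject H₀

reject H₀: yes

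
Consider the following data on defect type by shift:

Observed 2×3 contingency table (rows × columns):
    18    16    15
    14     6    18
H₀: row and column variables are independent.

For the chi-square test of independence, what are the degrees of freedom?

degrees of freedom = 2

df = (r−1)(c−1) = (2−1)·(3−1) = 2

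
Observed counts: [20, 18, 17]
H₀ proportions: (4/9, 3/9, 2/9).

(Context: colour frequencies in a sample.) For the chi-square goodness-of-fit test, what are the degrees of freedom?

degrees of freedom = 2

df = k − 1 = 3 − 1 = 2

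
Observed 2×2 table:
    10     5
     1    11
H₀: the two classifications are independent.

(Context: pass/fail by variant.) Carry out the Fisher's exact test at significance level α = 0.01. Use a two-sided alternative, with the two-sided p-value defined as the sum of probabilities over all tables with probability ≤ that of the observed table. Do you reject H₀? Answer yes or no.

Margins: r₁=15, r₂=12, c₁=11, c₂=16, n=27
p_obs = C(15,10)·C(12,1)/C(27,11); sum pmf over tables with pmf ≤ p_obs
p-value (two-sided) = 0.00472
At α=0.01: p < α → reject H₀

reject H₀: yes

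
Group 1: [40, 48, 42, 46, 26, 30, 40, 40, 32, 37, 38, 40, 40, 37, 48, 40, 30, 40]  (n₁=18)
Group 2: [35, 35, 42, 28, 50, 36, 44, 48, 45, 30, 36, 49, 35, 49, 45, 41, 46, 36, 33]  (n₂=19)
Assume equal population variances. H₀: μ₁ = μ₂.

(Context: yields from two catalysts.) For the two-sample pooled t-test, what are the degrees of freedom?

degrees of freedom = 35

df = n₁ + n₂ − 2 = 18 + 19 − 2 = 35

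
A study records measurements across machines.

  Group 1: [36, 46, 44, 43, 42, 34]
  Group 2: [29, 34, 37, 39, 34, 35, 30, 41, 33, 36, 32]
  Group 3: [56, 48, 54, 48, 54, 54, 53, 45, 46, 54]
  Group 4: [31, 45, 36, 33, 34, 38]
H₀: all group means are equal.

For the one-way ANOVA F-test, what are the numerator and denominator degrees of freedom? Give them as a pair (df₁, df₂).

k = 4 groups, N = 33 total
df = (k−1, N−k) = (4−1, 33−4) = (3, 29)

degrees of freedom = [3, 29]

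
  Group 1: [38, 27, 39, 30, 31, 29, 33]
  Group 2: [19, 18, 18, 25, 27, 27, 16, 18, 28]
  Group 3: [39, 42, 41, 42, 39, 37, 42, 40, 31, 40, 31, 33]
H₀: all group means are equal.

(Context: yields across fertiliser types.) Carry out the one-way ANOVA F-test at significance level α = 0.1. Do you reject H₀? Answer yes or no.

reject H₀: yes

Group means [32.43, 21.78, 38.08], grand mean 31.429
SSB = Σnᵢ(x̄ᵢ−x̄)² = 1376.671; SSW = ΣΣ(x−x̄ᵢ)² = 502.187
MSB = 1376.671/2 = 688.3353; MSW = 502.187/25 = 20.0875
F = MSB/MSW = 34.2669
df = (2, 25)
p-value (upper-tail) = 0.00000
At α=0.1: p < α → reject H₀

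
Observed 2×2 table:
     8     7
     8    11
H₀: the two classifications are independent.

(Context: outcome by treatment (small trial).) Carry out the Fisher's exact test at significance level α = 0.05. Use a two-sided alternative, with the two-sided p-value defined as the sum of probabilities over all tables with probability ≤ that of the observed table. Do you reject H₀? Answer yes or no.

Margins: r₁=15, r₂=19, c₁=16, c₂=18, n=34
p_obs = C(15,8)·C(19,8)/C(34,16); sum pmf over tables with pmf ≤ p_obs
p-value (two-sided) = 0.73028
At α=0.05: p ≥ α → fail to reject H₀

reject H₀: no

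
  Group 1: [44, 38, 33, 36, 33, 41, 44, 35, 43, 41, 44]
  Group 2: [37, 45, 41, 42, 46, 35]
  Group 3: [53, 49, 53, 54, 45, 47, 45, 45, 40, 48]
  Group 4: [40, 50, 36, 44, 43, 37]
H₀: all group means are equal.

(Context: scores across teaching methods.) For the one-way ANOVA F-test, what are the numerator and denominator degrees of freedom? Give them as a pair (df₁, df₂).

k = 4 groups, N = 33 total
df = (k−1, N−k) = (4−1, 33−4) = (3, 29)

degrees of freedom = [3, 29]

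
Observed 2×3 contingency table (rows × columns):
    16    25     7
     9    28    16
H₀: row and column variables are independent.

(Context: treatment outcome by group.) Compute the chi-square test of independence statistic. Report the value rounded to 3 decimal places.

test statistic = 5.417

Row totals [48, 53], col totals [25, 53, 23], n=101
χ² = (16−11.88)²/11.88 + (25−25.19)²/25.19 + (7−10.93)²/10.93 + (9−13.12)²/13.12 + (28−27.81)²/27.81 + (16−12.07)²/12.07 = 5.4173
df = 2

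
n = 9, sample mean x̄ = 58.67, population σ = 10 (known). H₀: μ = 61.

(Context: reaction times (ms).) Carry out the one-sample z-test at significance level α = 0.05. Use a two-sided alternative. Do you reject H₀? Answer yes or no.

reject H₀: no

SE = σ/√n = 10/√9 = 3.3333
z = (x̄−μ₀)/SE = (58.67−61)/3.3333 = -0.6990
p-value (two-sided) = 0.48455
At α=0.05: p ≥ α → fail to reject H₀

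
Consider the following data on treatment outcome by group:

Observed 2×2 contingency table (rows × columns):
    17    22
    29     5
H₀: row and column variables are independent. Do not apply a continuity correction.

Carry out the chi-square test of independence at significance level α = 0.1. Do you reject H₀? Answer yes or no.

Row totals [39, 34], col totals [46, 27], n=73
χ² = (17−24.58)²/24.58 + (22−14.42)²/14.42 + (29−21.42)²/21.42 + (5−12.58)²/12.58 = 13.5553
df = 1
p-value (upper-tail) = 0.00023
At α=0.1: p < α → reject H₀

reject H₀: yes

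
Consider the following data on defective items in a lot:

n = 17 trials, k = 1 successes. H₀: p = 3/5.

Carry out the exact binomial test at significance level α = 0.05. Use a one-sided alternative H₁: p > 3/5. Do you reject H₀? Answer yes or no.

reject H₀: no

Exact binomial: n=17, k=1, p₀=3/5=0.6000
P(X≥1) from Σ C(n,i)·p₀^i·(1−p₀)^(n−i)
p-value (one-sided, H₁ greater) = 1.00000
At α=0.05: p ≥ α → fail to reject H₀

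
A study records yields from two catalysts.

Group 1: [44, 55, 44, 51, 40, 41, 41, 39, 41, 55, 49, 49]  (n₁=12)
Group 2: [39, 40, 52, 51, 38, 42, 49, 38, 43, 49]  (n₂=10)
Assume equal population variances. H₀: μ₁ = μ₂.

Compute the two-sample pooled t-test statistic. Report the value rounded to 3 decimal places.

x̄₁=45.750, s₁=5.817, n₁=12
x̄₂=44.100, s₂=5.587, n₂=10
s_p² = [11·5.817² + 9·5.587²]/20 = 32.6575
SE = √(s_p²·(1/12+1/10)) = 2.4469
t = (45.750−44.100)/2.4469 = 0.6743
df = 20

test statistic = 0.674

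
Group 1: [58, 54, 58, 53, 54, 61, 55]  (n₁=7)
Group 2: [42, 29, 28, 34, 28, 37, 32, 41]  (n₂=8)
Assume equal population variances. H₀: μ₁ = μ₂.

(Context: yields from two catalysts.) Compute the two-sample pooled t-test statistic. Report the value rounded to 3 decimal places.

x̄₁=56.143, s₁=2.911, n₁=7
x̄₂=33.875, s₂=5.643, n₂=8
s_p² = [6·2.911² + 7·5.643²]/13 = 21.0563
SE = √(s_p²·(1/7+1/8)) = 2.3749
t = (56.143−33.875)/2.3749 = 9.3764
df = 13

test statistic = 9.376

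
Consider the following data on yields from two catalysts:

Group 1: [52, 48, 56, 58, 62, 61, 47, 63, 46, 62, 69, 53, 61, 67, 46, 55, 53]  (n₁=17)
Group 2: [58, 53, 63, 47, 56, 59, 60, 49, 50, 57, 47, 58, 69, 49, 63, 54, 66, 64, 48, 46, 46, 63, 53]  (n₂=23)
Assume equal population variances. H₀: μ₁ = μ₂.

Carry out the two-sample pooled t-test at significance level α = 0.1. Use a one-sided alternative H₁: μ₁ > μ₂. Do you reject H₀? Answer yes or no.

reject H₀: no

x̄₁=56.412, s₁=7.255, n₁=17
x̄₂=55.565, s₂=7.044, n₂=23
s_p² = [16·7.255² + 22·7.044²]/38 = 50.8887
SE = √(s_p²·(1/17+1/23)) = 2.2817
t = (56.412−55.565)/2.2817 = 0.3710
df = 38
p-value (one-sided, H₁ greater) = 0.35634
At α=0.1: p ≥ α → fail to reject H₀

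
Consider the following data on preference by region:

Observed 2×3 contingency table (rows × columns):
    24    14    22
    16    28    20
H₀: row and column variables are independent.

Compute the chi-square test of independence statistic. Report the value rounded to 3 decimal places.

Row totals [60, 64], col totals [40, 42, 42], n=124
χ² = (24−19.35)²/19.35 + (14−20.32)²/20.32 + (22−20.32)²/20.32 + (16−20.65)²/20.65 + (28−21.68)²/21.68 + (20−21.68)²/21.68 = 6.2394
df = 2

test statistic = 6.239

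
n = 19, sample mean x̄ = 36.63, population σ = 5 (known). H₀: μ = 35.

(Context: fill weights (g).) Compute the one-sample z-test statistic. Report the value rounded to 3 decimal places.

test statistic = 1.421

SE = σ/√n = 5/√19 = 1.1471
z = (x̄−μ₀)/SE = (36.63−35)/1.1471 = 1.4210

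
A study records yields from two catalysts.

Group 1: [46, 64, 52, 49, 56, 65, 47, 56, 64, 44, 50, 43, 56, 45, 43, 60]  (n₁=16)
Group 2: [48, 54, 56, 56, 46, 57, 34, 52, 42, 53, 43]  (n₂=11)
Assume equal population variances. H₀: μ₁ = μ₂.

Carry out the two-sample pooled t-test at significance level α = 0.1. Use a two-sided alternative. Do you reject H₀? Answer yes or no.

x̄₁=52.500, s₁=7.806, n₁=16
x̄₂=49.182, s₂=7.291, n₂=11
s_p² = [15·7.806² + 10·7.291²]/25 = 57.8255
SE = √(s_p²·(1/16+1/11)) = 2.9784
t = (52.500−49.182)/2.9784 = 1.1141
df = 25
p-value (two-sided) = 0.27584
At α=0.1: p ≥ α → fail to reject H₀

reject H₀: no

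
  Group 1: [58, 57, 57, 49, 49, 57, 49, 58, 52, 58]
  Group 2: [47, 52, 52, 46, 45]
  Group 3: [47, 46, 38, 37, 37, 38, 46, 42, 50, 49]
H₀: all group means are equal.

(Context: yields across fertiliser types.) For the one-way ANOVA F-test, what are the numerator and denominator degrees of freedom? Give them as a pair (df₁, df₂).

k = 3 groups, N = 25 total
df = (k−1, N−k) = (3−1, 25−3) = (2, 22)

degrees of freedom = [2, 22]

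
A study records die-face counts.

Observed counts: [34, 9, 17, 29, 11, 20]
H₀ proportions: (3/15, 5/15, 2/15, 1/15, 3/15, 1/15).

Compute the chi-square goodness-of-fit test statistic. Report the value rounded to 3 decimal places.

n = 120; E_i = n·p_i = [24.00, 40.00, 16.00, 8.00, 24.00, 8.00]
χ² = (34−24.00)²/24.00 + (9−40.00)²/40.00 + (17−16.00)²/16.00 + (29−8.00)²/8.00 + (11−24.00)²/24.00 + (20−8.00)²/8.00 = 108.4208
df = 5

test statistic = 108.421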